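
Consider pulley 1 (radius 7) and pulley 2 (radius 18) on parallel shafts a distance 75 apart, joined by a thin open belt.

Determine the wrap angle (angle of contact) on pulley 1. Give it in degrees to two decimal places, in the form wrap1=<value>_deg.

open belt: β = asin((r2−r1)/C) = asin(11/75) = 8.4338°
wrap1 = π − 2β = 163.1324°
wrap2 = π + 2β = 196.8676°

wrap1=163.13_deg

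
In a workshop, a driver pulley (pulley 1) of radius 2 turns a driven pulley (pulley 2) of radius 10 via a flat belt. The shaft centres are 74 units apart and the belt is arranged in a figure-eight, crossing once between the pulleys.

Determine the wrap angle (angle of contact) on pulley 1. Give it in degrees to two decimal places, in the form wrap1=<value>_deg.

crossed belt: β = asin((r1+r2)/C) = asin(12/74) = 9.3324°
wrap1 = wrap2 = π + 2β = 198.6648°

wrap1=198.66_deg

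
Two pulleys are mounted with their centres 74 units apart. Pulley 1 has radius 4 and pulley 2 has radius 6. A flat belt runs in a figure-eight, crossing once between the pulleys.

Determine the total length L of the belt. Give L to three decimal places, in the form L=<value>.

crossed belt: β = asin((r1+r2)/C) = asin(10/74) = 7.7664°
wrap1 = wrap2 = π + 2β = 195.5329°
tangent length = C·cosβ = 73.3212
L = (r1+r2)·wrap + 2·C·cosβ = 10·3.4127 + 2·73.3212 = 180.7693

L=180.769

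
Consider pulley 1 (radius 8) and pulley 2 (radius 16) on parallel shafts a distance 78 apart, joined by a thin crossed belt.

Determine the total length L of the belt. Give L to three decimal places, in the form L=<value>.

L=238.843

crossed belt: β = asin((r1+r2)/C) = asin(24/78) = 17.9202°
wrap1 = wrap2 = π + 2β = 215.8404°
tangent length = C·cosβ = 74.2159
L = (r1+r2)·wrap + 2·C·cosβ = 24·3.7671 + 2·74.2159 = 238.8428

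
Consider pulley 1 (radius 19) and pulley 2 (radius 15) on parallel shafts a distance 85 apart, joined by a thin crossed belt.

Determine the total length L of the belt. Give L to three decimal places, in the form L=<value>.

L=290.605

crossed belt: β = asin((r1+r2)/C) = asin(34/85) = 23.5782°
wrap1 = wrap2 = π + 2β = 227.1564°
tangent length = C·cosβ = 77.9038
L = (r1+r2)·wrap + 2·C·cosβ = 34·3.9646 + 2·77.9038 = 290.6049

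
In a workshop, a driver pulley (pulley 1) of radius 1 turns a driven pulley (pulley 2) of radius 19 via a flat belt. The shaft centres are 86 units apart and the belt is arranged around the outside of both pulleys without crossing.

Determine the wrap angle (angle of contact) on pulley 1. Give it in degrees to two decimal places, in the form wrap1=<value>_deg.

wrap1=155.84_deg

open belt: β = asin((r2−r1)/C) = asin(18/86) = 12.0815°
wrap1 = π − 2β = 155.8371°
wrap2 = π + 2β = 204.1629°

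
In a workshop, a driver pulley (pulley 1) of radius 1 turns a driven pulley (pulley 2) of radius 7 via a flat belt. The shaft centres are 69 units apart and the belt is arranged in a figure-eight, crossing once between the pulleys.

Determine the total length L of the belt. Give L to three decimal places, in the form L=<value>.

L=164.061

crossed belt: β = asin((r1+r2)/C) = asin(8/69) = 6.6580°
wrap1 = wrap2 = π + 2β = 193.3159°
tangent length = C·cosβ = 68.5347
L = (r1+r2)·wrap + 2·C·cosβ = 8·3.3740 + 2·68.5347 = 164.0613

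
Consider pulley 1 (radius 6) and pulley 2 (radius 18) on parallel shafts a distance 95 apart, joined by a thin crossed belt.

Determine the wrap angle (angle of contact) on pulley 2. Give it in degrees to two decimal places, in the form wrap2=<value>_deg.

wrap2=209.27_deg

crossed belt: β = asin((r1+r2)/C) = asin(24/95) = 14.6333°
wrap1 = wrap2 = π + 2β = 209.2666°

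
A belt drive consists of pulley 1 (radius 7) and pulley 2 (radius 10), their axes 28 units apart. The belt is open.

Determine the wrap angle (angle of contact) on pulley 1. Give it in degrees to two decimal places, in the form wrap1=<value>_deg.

open belt: β = asin((r2−r1)/C) = asin(3/28) = 6.1506°
wrap1 = π − 2β = 167.6987°
wrap2 = π + 2β = 192.3013°

wrap1=167.70_deg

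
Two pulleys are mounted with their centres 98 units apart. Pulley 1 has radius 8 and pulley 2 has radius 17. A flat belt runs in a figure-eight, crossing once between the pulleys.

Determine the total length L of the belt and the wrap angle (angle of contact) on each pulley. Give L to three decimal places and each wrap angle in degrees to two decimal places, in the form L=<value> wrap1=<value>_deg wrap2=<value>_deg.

crossed belt: β = asin((r1+r2)/C) = asin(25/98) = 14.7796°
wrap1 = wrap2 = π + 2β = 209.5593°
tangent length = C·cosβ = 94.7576
L = (r1+r2)·wrap + 2·C·cosβ = 25·3.6575 + 2·94.7576 = 280.9526

L=280.953 wrap1=209.56_deg wrap2=209.56_deg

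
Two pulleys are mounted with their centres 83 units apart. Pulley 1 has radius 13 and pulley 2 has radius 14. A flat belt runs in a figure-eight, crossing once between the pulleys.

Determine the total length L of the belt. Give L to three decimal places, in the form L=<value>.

L=259.686

crossed belt: β = asin((r1+r2)/C) = asin(27/83) = 18.9838°
wrap1 = wrap2 = π + 2β = 217.9676°
tangent length = C·cosβ = 78.4857
L = (r1+r2)·wrap + 2·C·cosβ = 27·3.8043 + 2·78.4857 = 259.6862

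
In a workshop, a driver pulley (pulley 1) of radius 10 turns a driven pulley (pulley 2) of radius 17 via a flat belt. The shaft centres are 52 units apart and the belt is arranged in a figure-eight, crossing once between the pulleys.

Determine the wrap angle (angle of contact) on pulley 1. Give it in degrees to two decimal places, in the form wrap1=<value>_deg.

wrap1=242.56_deg

crossed belt: β = asin((r1+r2)/C) = asin(27/52) = 31.2807°
wrap1 = wrap2 = π + 2β = 242.5613°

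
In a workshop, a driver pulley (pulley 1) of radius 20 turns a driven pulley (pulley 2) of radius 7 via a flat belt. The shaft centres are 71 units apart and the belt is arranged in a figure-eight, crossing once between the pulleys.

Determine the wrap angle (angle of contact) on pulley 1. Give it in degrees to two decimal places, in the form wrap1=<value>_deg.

crossed belt: β = asin((r1+r2)/C) = asin(27/71) = 22.3511°
wrap1 = wrap2 = π + 2β = 224.7023°

wrap1=224.70_deg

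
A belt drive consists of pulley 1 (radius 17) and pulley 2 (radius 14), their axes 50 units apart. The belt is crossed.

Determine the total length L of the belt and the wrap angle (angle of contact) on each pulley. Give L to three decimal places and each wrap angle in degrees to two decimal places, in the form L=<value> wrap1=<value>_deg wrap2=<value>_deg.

crossed belt: β = asin((r1+r2)/C) = asin(31/50) = 38.3161°
wrap1 = wrap2 = π + 2β = 256.6323°
tangent length = C·cosβ = 39.2301
L = (r1+r2)·wrap + 2·C·cosβ = 31·4.4791 + 2·39.2301 = 217.3116

L=217.312 wrap1=256.63_deg wrap2=256.63_deg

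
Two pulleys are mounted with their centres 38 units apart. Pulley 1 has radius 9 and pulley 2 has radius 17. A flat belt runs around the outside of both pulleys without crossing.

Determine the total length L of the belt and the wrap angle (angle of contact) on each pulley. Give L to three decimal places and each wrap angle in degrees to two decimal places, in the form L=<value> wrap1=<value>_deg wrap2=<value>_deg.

L=159.372 wrap1=155.69_deg wrap2=204.31_deg

open belt: β = asin((r2−r1)/C) = asin(8/38) = 12.1532°
wrap1 = π − 2β = 155.6936°
wrap2 = π + 2β = 204.3064°
tangent length = C·cosβ = 37.1484
L = r1·wrap1 + r2·wrap2 + 2·C·cosβ = 9·2.7174 + 17·3.5658 + 2·37.1484 = 159.3719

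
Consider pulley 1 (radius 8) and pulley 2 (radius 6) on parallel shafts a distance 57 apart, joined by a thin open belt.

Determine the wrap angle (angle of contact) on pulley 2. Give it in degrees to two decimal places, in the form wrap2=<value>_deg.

wrap2=175.98_deg

open belt: β = asin((r2−r1)/C) = asin(-2/57) = -2.0108°
wrap1 = π − 2β = 184.0216°
wrap2 = π + 2β = 175.9784°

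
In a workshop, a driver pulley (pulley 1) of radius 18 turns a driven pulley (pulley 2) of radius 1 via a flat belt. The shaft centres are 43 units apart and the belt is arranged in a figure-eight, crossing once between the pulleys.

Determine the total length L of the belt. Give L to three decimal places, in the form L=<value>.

crossed belt: β = asin((r1+r2)/C) = asin(19/43) = 26.2226°
wrap1 = wrap2 = π + 2β = 232.4453°
tangent length = C·cosβ = 38.5746
L = (r1+r2)·wrap + 2·C·cosβ = 19·4.0569 + 2·38.5746 = 154.2310

L=154.231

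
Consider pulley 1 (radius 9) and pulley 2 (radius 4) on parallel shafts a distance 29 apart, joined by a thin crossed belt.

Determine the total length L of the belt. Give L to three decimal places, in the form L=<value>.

crossed belt: β = asin((r1+r2)/C) = asin(13/29) = 26.6331°
wrap1 = wrap2 = π + 2β = 233.2662°
tangent length = C·cosβ = 25.9230
L = (r1+r2)·wrap + 2·C·cosβ = 13·4.0713 + 2·25.9230 = 104.7724

L=104.772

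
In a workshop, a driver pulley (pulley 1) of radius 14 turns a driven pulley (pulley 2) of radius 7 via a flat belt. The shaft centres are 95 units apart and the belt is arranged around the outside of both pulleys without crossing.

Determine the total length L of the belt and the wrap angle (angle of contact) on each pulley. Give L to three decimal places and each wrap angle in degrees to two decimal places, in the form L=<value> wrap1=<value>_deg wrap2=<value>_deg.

L=256.489 wrap1=188.45_deg wrap2=171.55_deg

open belt: β = asin((r2−r1)/C) = asin(-7/95) = -4.2256°
wrap1 = π − 2β = 188.4512°
wrap2 = π + 2β = 171.5488°
tangent length = C·cosβ = 94.7418
L = r1·wrap1 + r2·wrap2 + 2·C·cosβ = 14·3.2891 + 7·2.9941 + 2·94.7418 = 256.4895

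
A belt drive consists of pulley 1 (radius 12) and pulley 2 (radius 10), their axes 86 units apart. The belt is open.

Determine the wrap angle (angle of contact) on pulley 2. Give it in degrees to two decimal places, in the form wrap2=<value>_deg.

wrap2=177.33_deg

open belt: β = asin((r2−r1)/C) = asin(-2/86) = -1.3326°
wrap1 = π − 2β = 182.6652°
wrap2 = π + 2β = 177.3348°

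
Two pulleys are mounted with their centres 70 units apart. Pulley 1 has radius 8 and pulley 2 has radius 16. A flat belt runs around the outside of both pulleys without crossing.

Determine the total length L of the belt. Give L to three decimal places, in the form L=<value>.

open belt: β = asin((r2−r1)/C) = asin(8/70) = 6.5624°
wrap1 = π − 2β = 166.8751°
wrap2 = π + 2β = 193.1249°
tangent length = C·cosβ = 69.5414
L = r1·wrap1 + r2·wrap2 + 2·C·cosβ = 8·2.9125 + 16·3.3707 + 2·69.5414 = 216.3135

L=216.314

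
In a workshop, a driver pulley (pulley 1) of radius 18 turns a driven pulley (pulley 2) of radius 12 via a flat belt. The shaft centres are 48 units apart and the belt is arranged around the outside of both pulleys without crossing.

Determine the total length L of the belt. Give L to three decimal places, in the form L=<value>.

L=190.999

open belt: β = asin((r2−r1)/C) = asin(-6/48) = -7.1808°
wrap1 = π − 2β = 194.3615°
wrap2 = π + 2β = 165.6385°
tangent length = C·cosβ = 47.6235
L = r1·wrap1 + r2·wrap2 + 2·C·cosβ = 18·3.3922 + 12·2.8909 + 2·47.6235 = 190.9988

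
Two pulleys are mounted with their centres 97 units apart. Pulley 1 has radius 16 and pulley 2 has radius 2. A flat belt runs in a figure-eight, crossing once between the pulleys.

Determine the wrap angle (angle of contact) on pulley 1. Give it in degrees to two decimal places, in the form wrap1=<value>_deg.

wrap1=201.39_deg

crossed belt: β = asin((r1+r2)/C) = asin(18/97) = 10.6942°
wrap1 = wrap2 = π + 2β = 201.3884°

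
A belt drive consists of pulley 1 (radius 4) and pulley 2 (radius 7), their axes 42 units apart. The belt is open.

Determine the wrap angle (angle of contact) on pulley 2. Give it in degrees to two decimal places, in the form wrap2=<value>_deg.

open belt: β = asin((r2−r1)/C) = asin(3/42) = 4.0960°
wrap1 = π − 2β = 171.8079°
wrap2 = π + 2β = 188.1921°

wrap2=188.19_deg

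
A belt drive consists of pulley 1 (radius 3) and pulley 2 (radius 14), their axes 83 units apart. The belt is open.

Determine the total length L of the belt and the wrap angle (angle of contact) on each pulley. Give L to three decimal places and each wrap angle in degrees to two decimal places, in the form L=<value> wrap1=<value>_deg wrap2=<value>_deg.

L=220.867 wrap1=164.77_deg wrap2=195.23_deg

open belt: β = asin((r2−r1)/C) = asin(11/83) = 7.6158°
wrap1 = π − 2β = 164.7684°
wrap2 = π + 2β = 195.2316°
tangent length = C·cosβ = 82.2679
L = r1·wrap1 + r2·wrap2 + 2·C·cosβ = 3·2.8758 + 14·3.4074 + 2·82.2679 = 220.8671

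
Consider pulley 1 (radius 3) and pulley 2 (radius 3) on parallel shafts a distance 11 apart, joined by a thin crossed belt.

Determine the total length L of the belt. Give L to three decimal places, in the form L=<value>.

L=44.212

crossed belt: β = asin((r1+r2)/C) = asin(6/11) = 33.0557°
wrap1 = wrap2 = π + 2β = 246.1115°
tangent length = C·cosβ = 9.2195
L = (r1+r2)·wrap + 2·C·cosβ = 6·4.2955 + 2·9.2195 = 44.2118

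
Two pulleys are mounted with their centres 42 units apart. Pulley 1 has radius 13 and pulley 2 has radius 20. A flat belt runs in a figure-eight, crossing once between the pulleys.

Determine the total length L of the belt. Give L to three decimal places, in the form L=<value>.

crossed belt: β = asin((r1+r2)/C) = asin(33/42) = 51.7868°
wrap1 = wrap2 = π + 2β = 283.5736°
tangent length = C·cosβ = 25.9808
L = (r1+r2)·wrap + 2·C·cosβ = 33·4.9493 + 2·25.9808 = 215.2882

L=215.288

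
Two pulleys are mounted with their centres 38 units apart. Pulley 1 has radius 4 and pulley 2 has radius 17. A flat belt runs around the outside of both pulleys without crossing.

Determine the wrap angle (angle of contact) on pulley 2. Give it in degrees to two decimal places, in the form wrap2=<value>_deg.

wrap2=220.01_deg

open belt: β = asin((r2−r1)/C) = asin(13/38) = 20.0052°
wrap1 = π − 2β = 139.9896°
wrap2 = π + 2β = 220.0104°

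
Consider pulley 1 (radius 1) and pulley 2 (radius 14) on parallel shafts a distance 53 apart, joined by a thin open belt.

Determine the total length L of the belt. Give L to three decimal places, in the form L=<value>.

L=156.329

open belt: β = asin((r2−r1)/C) = asin(13/53) = 14.1986°
wrap1 = π − 2β = 151.6029°
wrap2 = π + 2β = 208.3971°
tangent length = C·cosβ = 51.3809
L = r1·wrap1 + r2·wrap2 + 2·C·cosβ = 1·2.6460 + 14·3.6372 + 2·51.3809 = 156.3289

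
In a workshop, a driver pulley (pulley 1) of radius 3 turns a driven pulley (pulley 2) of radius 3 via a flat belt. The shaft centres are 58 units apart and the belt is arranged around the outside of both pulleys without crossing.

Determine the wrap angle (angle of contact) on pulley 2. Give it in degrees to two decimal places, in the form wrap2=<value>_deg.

open belt: β = asin((r2−r1)/C) = asin(0/58) = 0.0000°
wrap1 = π − 2β = 180.0000°
wrap2 = π + 2β = 180.0000°

wrap2=180.00_deg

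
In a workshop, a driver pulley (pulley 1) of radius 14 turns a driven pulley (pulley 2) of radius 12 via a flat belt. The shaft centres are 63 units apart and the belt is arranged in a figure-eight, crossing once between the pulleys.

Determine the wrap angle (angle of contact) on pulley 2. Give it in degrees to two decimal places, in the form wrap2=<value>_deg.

wrap2=228.75_deg

crossed belt: β = asin((r1+r2)/C) = asin(26/63) = 24.3745°
wrap1 = wrap2 = π + 2β = 228.7489°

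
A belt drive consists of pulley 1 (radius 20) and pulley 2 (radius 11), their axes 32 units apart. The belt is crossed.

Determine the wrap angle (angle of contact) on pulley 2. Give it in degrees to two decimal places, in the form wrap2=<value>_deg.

crossed belt: β = asin((r1+r2)/C) = asin(31/32) = 75.6385°
wrap1 = wrap2 = π + 2β = 331.2770°

wrap2=331.28_deg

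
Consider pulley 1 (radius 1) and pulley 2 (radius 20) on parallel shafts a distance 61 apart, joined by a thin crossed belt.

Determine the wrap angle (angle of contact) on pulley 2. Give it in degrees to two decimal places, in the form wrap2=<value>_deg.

wrap2=220.27_deg

crossed belt: β = asin((r1+r2)/C) = asin(21/61) = 20.1368°
wrap1 = wrap2 = π + 2β = 220.2735°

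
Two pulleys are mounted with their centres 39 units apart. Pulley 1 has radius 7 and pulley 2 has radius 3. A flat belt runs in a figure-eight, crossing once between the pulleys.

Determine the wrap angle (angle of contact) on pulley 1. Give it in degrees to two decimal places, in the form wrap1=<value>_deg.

crossed belt: β = asin((r1+r2)/C) = asin(10/39) = 14.8572°
wrap1 = wrap2 = π + 2β = 209.7143°

wrap1=209.71_deg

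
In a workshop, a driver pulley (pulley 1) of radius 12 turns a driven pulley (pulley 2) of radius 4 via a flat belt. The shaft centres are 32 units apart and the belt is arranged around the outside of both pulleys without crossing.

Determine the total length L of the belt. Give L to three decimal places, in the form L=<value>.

open belt: β = asin((r2−r1)/C) = asin(-8/32) = -14.4775°
wrap1 = π − 2β = 208.9550°
wrap2 = π + 2β = 151.0450°
tangent length = C·cosβ = 30.9839
L = r1·wrap1 + r2·wrap2 + 2·C·cosβ = 12·3.6470 + 4·2.6362 + 2·30.9839 = 116.2761

L=116.276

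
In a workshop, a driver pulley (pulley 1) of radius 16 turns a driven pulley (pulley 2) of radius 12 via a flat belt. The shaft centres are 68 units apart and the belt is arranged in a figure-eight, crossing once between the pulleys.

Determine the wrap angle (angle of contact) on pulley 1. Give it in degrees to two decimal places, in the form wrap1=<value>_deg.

wrap1=228.63_deg

crossed belt: β = asin((r1+r2)/C) = asin(28/68) = 24.3157°
wrap1 = wrap2 = π + 2β = 228.6315°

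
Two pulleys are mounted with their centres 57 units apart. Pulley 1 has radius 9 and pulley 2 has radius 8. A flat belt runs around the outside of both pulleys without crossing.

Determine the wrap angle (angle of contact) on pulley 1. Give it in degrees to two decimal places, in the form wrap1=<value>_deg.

wrap1=182.01_deg

open belt: β = asin((r2−r1)/C) = asin(-1/57) = -1.0052°
wrap1 = π − 2β = 182.0105°
wrap2 = π + 2β = 177.9895°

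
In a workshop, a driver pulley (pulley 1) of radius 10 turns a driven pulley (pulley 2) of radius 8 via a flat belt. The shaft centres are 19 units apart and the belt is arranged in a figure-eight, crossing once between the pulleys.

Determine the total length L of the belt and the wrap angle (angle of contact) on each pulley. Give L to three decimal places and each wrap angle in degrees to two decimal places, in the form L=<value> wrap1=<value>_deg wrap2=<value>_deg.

crossed belt: β = asin((r1+r2)/C) = asin(18/19) = 71.3283°
wrap1 = wrap2 = π + 2β = 322.6566°
tangent length = C·cosβ = 6.0828
L = (r1+r2)·wrap + 2·C·cosβ = 18·5.6314 + 2·6.0828 = 113.5311

L=113.531 wrap1=322.66_deg wrap2=322.66_deg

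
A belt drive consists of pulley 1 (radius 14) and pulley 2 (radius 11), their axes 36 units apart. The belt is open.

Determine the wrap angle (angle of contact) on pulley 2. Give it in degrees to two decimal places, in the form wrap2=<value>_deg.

wrap2=170.44_deg

open belt: β = asin((r2−r1)/C) = asin(-3/36) = -4.7802°
wrap1 = π − 2β = 189.5604°
wrap2 = π + 2β = 170.4396°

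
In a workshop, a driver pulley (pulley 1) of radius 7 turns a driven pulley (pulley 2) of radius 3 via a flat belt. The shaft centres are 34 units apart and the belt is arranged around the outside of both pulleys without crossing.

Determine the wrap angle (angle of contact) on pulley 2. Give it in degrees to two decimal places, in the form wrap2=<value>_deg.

open belt: β = asin((r2−r1)/C) = asin(-4/34) = -6.7563°
wrap1 = π − 2β = 193.5127°
wrap2 = π + 2β = 166.4873°

wrap2=166.49_deg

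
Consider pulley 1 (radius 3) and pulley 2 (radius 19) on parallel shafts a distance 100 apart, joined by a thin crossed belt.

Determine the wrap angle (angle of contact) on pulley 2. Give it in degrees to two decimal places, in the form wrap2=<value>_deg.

crossed belt: β = asin((r1+r2)/C) = asin(22/100) = 12.7090°
wrap1 = wrap2 = π + 2β = 205.4181°

wrap2=205.42_deg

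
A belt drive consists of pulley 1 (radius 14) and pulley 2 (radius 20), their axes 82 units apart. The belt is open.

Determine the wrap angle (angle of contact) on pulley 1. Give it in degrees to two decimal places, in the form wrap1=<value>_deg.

open belt: β = asin((r2−r1)/C) = asin(6/82) = 4.1961°
wrap1 = π − 2β = 171.6078°
wrap2 = π + 2β = 188.3922°

wrap1=171.61_deg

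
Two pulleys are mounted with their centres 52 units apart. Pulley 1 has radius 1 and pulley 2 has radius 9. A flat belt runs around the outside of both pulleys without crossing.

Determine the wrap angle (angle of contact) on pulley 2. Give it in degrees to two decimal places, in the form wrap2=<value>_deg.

open belt: β = asin((r2−r1)/C) = asin(8/52) = 8.8499°
wrap1 = π − 2β = 162.3002°
wrap2 = π + 2β = 197.6998°

wrap2=197.70_deg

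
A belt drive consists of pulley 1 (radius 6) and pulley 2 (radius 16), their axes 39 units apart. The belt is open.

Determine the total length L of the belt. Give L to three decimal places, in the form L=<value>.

L=149.693

open belt: β = asin((r2−r1)/C) = asin(10/39) = 14.8572°
wrap1 = π − 2β = 150.2857°
wrap2 = π + 2β = 209.7143°
tangent length = C·cosβ = 37.6962
L = r1·wrap1 + r2·wrap2 + 2·C·cosβ = 6·2.6230 + 16·3.6602 + 2·37.6962 = 149.6935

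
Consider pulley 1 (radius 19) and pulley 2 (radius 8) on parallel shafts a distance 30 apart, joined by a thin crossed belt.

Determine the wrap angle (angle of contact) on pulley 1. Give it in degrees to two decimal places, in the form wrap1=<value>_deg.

wrap1=308.32_deg

crossed belt: β = asin((r1+r2)/C) = asin(27/30) = 64.1581°
wrap1 = wrap2 = π + 2β = 308.3161°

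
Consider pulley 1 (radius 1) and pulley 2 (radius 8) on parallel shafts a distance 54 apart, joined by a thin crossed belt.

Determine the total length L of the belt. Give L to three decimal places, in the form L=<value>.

crossed belt: β = asin((r1+r2)/C) = asin(9/54) = 9.5941°
wrap1 = wrap2 = π + 2β = 199.1881°
tangent length = C·cosβ = 53.2447
L = (r1+r2)·wrap + 2·C·cosβ = 9·3.4765 + 2·53.2447 = 137.7778

L=137.778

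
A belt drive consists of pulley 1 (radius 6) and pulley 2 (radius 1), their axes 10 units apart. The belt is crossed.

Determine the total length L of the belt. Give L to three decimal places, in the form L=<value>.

L=47.130

crossed belt: β = asin((r1+r2)/C) = asin(7/10) = 44.4270°
wrap1 = wrap2 = π + 2β = 268.8540°
tangent length = C·cosβ = 7.1414
L = (r1+r2)·wrap + 2·C·cosβ = 7·4.6924 + 2·7.1414 = 47.1296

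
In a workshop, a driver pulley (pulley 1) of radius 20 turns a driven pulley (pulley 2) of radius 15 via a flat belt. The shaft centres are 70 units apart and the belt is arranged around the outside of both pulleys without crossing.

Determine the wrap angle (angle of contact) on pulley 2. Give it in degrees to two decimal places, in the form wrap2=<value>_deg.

open belt: β = asin((r2−r1)/C) = asin(-5/70) = -4.0960°
wrap1 = π − 2β = 188.1921°
wrap2 = π + 2β = 171.8079°

wrap2=171.81_deg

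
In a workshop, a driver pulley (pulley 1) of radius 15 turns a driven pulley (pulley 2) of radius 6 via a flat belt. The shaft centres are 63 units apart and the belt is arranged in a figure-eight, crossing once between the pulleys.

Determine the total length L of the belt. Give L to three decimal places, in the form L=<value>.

crossed belt: β = asin((r1+r2)/C) = asin(21/63) = 19.4712°
wrap1 = wrap2 = π + 2β = 218.9424°
tangent length = C·cosβ = 59.3970
L = (r1+r2)·wrap + 2·C·cosβ = 21·3.8213 + 2·59.3970 = 199.0405

L=199.041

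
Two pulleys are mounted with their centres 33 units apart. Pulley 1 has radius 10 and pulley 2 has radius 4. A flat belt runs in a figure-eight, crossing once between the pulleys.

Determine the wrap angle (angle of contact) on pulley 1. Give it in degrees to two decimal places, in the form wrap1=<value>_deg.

wrap1=230.21_deg

crossed belt: β = asin((r1+r2)/C) = asin(14/33) = 25.1027°
wrap1 = wrap2 = π + 2β = 230.2054°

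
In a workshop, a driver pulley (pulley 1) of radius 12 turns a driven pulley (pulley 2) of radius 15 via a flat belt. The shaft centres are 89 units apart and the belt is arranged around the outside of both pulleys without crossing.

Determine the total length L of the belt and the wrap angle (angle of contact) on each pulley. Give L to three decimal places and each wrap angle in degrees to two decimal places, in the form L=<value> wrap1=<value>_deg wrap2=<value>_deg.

open belt: β = asin((r2−r1)/C) = asin(3/89) = 1.9317°
wrap1 = π − 2β = 176.1366°
wrap2 = π + 2β = 183.8634°
tangent length = C·cosβ = 88.9494
L = r1·wrap1 + r2·wrap2 + 2·C·cosβ = 12·3.0742 + 15·3.2090 + 2·88.9494 = 262.9241

L=262.924 wrap1=176.14_deg wrap2=183.86_deg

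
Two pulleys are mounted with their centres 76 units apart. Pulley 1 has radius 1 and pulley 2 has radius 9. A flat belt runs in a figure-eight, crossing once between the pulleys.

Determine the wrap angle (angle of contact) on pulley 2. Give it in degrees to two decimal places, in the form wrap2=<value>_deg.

crossed belt: β = asin((r1+r2)/C) = asin(10/76) = 7.5608°
wrap1 = wrap2 = π + 2β = 195.1217°

wrap2=195.12_deg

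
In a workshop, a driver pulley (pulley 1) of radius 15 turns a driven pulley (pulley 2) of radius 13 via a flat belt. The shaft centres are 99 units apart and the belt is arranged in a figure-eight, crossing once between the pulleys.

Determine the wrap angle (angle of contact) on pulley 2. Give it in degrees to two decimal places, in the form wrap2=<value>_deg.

crossed belt: β = asin((r1+r2)/C) = asin(28/99) = 16.4291°
wrap1 = wrap2 = π + 2β = 212.8582°

wrap2=212.86_deg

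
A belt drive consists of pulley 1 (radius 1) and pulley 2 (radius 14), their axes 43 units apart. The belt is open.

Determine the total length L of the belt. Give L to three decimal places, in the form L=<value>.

L=137.085

open belt: β = asin((r2−r1)/C) = asin(13/43) = 17.5973°
wrap1 = π − 2β = 144.8053°
wrap2 = π + 2β = 215.1947°
tangent length = C·cosβ = 40.9878
L = r1·wrap1 + r2·wrap2 + 2·C·cosβ = 1·2.5273 + 14·3.7559 + 2·40.9878 = 137.0849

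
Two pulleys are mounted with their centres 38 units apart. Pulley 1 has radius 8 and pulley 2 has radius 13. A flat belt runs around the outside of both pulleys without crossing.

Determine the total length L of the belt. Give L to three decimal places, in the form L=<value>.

L=142.632

open belt: β = asin((r2−r1)/C) = asin(5/38) = 7.5608°
wrap1 = π − 2β = 164.8783°
wrap2 = π + 2β = 195.1217°
tangent length = C·cosβ = 37.6696
L = r1·wrap1 + r2·wrap2 + 2·C·cosβ = 8·2.8777 + 13·3.4055 + 2·37.6696 = 142.6323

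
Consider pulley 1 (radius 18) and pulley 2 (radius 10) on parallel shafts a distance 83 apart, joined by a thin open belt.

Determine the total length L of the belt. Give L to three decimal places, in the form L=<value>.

open belt: β = asin((r2−r1)/C) = asin(-8/83) = -5.5311°
wrap1 = π − 2β = 191.0621°
wrap2 = π + 2β = 168.9379°
tangent length = C·cosβ = 82.6136
L = r1·wrap1 + r2·wrap2 + 2·C·cosβ = 18·3.3347 + 10·2.9485 + 2·82.6136 = 254.7363

L=254.736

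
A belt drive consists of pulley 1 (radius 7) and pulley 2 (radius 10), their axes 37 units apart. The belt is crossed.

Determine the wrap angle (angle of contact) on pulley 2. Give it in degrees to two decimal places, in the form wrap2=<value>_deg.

wrap2=234.70_deg

crossed belt: β = asin((r1+r2)/C) = asin(17/37) = 27.3522°
wrap1 = wrap2 = π + 2β = 234.7045°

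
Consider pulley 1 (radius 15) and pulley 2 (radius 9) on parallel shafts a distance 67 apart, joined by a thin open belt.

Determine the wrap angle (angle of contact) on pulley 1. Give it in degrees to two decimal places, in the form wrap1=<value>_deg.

wrap1=190.28_deg

open belt: β = asin((r2−r1)/C) = asin(-6/67) = -5.1378°
wrap1 = π − 2β = 190.2757°
wrap2 = π + 2β = 169.7243°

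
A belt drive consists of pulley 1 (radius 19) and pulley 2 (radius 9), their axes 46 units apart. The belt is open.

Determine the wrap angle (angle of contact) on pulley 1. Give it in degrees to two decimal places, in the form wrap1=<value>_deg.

open belt: β = asin((r2−r1)/C) = asin(-10/46) = -12.5559°
wrap1 = π − 2β = 205.1117°
wrap2 = π + 2β = 154.8883°

wrap1=205.11_deg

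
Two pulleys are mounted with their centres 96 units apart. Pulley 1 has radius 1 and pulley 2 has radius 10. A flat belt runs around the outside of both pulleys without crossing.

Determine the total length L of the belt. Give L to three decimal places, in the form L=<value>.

open belt: β = asin((r2−r1)/C) = asin(9/96) = 5.3794°
wrap1 = π − 2β = 169.2412°
wrap2 = π + 2β = 190.7588°
tangent length = C·cosβ = 95.5772
L = r1·wrap1 + r2·wrap2 + 2·C·cosβ = 1·2.9538 + 10·3.3294 + 2·95.5772 = 227.4019

L=227.402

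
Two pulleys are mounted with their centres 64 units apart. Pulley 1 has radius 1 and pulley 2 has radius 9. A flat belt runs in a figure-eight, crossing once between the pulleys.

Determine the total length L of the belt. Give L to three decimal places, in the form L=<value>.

L=160.982

crossed belt: β = asin((r1+r2)/C) = asin(10/64) = 8.9893°
wrap1 = wrap2 = π + 2β = 197.9786°
tangent length = C·cosβ = 63.2139
L = (r1+r2)·wrap + 2·C·cosβ = 10·3.4554 + 2·63.2139 = 160.9816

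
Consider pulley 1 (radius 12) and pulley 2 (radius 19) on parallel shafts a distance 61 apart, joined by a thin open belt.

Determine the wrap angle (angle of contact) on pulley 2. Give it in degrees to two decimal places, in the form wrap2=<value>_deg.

wrap2=193.18_deg

open belt: β = asin((r2−r1)/C) = asin(7/61) = 6.5894°
wrap1 = π − 2β = 166.8211°
wrap2 = π + 2β = 193.1789°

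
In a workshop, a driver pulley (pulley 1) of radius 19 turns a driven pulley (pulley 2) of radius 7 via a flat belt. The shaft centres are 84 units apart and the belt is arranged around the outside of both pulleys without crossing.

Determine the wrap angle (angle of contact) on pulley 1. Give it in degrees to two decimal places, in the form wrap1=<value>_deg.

wrap1=196.43_deg

open belt: β = asin((r2−r1)/C) = asin(-12/84) = -8.2132°
wrap1 = π − 2β = 196.4264°
wrap2 = π + 2β = 163.5736°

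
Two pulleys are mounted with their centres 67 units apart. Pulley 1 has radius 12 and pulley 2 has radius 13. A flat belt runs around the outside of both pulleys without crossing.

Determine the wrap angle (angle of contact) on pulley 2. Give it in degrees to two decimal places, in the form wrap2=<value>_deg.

open belt: β = asin((r2−r1)/C) = asin(1/67) = 0.8552°
wrap1 = π − 2β = 178.2896°
wrap2 = π + 2β = 181.7104°

wrap2=181.71_deg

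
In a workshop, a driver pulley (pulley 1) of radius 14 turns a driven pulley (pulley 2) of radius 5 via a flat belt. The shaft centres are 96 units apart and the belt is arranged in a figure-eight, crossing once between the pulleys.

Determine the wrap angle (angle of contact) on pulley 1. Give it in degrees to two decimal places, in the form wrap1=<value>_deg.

crossed belt: β = asin((r1+r2)/C) = asin(19/96) = 11.4152°
wrap1 = wrap2 = π + 2β = 202.8303°

wrap1=202.83_deg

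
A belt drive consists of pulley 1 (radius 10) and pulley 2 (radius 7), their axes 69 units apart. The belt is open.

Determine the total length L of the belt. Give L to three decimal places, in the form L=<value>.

open belt: β = asin((r2−r1)/C) = asin(-3/69) = -2.4919°
wrap1 = π − 2β = 184.9838°
wrap2 = π + 2β = 175.0162°
tangent length = C·cosβ = 68.9348
L = r1·wrap1 + r2·wrap2 + 2·C·cosβ = 10·3.2286 + 7·3.0546 + 2·68.9348 = 191.5375

L=191.538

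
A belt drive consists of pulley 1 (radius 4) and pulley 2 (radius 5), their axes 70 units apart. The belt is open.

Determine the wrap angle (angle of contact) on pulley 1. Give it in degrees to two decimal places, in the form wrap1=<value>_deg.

open belt: β = asin((r2−r1)/C) = asin(1/70) = 0.8185°
wrap1 = π − 2β = 178.3629°
wrap2 = π + 2β = 181.6371°

wrap1=178.36_deg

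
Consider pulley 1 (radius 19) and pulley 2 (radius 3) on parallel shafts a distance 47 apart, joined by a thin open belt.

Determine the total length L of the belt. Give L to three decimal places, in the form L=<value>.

L=168.616

open belt: β = asin((r2−r1)/C) = asin(-16/47) = -19.9028°
wrap1 = π − 2β = 219.8056°
wrap2 = π + 2β = 140.1944°
tangent length = C·cosβ = 44.1928
L = r1·wrap1 + r2·wrap2 + 2·C·cosβ = 19·3.8363 + 3·2.4469 + 2·44.1928 = 168.6164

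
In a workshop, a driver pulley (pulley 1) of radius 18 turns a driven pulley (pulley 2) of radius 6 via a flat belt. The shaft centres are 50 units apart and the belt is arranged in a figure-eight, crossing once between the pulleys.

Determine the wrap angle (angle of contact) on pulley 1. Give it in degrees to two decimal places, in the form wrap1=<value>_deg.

wrap1=237.37_deg

crossed belt: β = asin((r1+r2)/C) = asin(24/50) = 28.6854°
wrap1 = wrap2 = π + 2β = 237.3708°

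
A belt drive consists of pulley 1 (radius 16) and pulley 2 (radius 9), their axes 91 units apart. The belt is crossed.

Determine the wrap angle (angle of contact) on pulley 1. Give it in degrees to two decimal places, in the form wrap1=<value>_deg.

crossed belt: β = asin((r1+r2)/C) = asin(25/91) = 15.9456°
wrap1 = wrap2 = π + 2β = 211.8913°

wrap1=211.89_deg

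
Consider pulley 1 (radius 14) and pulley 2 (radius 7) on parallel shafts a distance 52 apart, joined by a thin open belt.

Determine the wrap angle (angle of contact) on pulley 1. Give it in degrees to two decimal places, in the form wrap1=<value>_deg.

wrap1=195.47_deg

open belt: β = asin((r2−r1)/C) = asin(-7/52) = -7.7364°
wrap1 = π − 2β = 195.4728°
wrap2 = π + 2β = 164.5272°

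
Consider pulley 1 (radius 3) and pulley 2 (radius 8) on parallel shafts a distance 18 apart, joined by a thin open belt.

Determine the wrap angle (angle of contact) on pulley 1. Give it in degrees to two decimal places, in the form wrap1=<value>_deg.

open belt: β = asin((r2−r1)/C) = asin(5/18) = 16.1276°
wrap1 = π − 2β = 147.7448°
wrap2 = π + 2β = 212.2552°

wrap1=147.74_deg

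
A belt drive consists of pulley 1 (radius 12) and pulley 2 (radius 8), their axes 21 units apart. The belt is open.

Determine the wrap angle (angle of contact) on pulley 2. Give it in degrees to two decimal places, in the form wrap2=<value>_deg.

wrap2=158.04_deg

open belt: β = asin((r2−r1)/C) = asin(-4/21) = -10.9806°
wrap1 = π − 2β = 201.9612°
wrap2 = π + 2β = 158.0388°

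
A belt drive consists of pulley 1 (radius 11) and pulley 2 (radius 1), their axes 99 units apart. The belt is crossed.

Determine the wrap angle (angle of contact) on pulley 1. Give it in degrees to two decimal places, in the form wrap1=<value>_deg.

crossed belt: β = asin((r1+r2)/C) = asin(12/99) = 6.9621°
wrap1 = wrap2 = π + 2β = 193.9241°

wrap1=193.92_deg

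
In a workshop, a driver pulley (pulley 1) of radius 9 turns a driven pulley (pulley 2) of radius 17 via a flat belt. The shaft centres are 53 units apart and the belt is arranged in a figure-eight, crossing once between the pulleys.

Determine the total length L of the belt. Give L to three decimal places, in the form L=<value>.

L=200.713

crossed belt: β = asin((r1+r2)/C) = asin(26/53) = 29.3778°
wrap1 = wrap2 = π + 2β = 238.7556°
tangent length = C·cosβ = 46.1844
L = (r1+r2)·wrap + 2·C·cosβ = 26·4.1671 + 2·46.1844 = 200.7127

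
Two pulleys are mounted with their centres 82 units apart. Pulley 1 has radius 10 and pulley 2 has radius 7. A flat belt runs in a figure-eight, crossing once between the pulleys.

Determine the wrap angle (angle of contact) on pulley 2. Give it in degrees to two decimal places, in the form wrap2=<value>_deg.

wrap2=203.93_deg

crossed belt: β = asin((r1+r2)/C) = asin(17/82) = 11.9652°
wrap1 = wrap2 = π + 2β = 203.9303°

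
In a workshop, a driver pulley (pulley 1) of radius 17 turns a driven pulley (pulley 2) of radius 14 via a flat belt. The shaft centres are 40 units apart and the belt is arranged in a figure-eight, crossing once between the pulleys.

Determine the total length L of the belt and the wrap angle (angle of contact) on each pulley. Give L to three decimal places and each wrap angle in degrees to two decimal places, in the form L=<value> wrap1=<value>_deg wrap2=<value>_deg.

L=202.923 wrap1=281.61_deg wrap2=281.61_deg

crossed belt: β = asin((r1+r2)/C) = asin(31/40) = 50.8050°
wrap1 = wrap2 = π + 2β = 281.6101°
tangent length = C·cosβ = 25.2784
L = (r1+r2)·wrap + 2·C·cosβ = 31·4.9150 + 2·25.2784 = 202.9226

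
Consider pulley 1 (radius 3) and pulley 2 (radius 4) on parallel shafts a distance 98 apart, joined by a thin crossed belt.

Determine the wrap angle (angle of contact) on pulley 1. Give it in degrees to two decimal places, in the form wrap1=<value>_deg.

wrap1=188.19_deg

crossed belt: β = asin((r1+r2)/C) = asin(7/98) = 4.0960°
wrap1 = wrap2 = π + 2β = 188.1921°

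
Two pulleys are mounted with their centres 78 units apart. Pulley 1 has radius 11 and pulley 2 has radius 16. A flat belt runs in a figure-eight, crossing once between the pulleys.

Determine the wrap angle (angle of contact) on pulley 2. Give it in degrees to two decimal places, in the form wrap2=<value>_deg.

crossed belt: β = asin((r1+r2)/C) = asin(27/78) = 20.2522°
wrap1 = wrap2 = π + 2β = 220.5045°

wrap2=220.50_deg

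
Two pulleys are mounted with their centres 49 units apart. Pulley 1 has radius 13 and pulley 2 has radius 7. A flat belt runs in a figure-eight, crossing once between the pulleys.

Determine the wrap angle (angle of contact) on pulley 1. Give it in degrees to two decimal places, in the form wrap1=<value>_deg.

wrap1=228.18_deg

crossed belt: β = asin((r1+r2)/C) = asin(20/49) = 24.0895°
wrap1 = wrap2 = π + 2β = 228.1790°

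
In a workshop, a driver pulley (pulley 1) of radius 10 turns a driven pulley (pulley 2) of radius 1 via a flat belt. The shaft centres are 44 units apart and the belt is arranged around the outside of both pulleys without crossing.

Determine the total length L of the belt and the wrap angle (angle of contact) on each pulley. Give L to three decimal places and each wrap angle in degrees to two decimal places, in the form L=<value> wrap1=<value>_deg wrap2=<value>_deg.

L=124.405 wrap1=203.61_deg wrap2=156.39_deg

open belt: β = asin((r2−r1)/C) = asin(-9/44) = -11.8029°
wrap1 = π − 2β = 203.6058°
wrap2 = π + 2β = 156.3942°
tangent length = C·cosβ = 43.0697
L = r1·wrap1 + r2·wrap2 + 2·C·cosβ = 10·3.5536 + 1·2.7296 + 2·43.0697 = 124.4049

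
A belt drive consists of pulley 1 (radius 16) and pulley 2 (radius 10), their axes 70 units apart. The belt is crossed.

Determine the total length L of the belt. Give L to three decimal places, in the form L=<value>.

crossed belt: β = asin((r1+r2)/C) = asin(26/70) = 21.8037°
wrap1 = wrap2 = π + 2β = 223.6075°
tangent length = C·cosβ = 64.9923
L = (r1+r2)·wrap + 2·C·cosβ = 26·3.9027 + 2·64.9923 = 231.4545

L=231.454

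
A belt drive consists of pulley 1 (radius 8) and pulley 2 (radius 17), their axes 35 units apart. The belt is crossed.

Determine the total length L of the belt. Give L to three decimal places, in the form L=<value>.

L=167.310

crossed belt: β = asin((r1+r2)/C) = asin(25/35) = 45.5847°
wrap1 = wrap2 = π + 2β = 271.1694°
tangent length = C·cosβ = 24.4949
L = (r1+r2)·wrap + 2·C·cosβ = 25·4.7328 + 2·24.4949 = 167.3098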